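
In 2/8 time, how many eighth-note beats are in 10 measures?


Time signature 2/8: the bottom number 8 means the eighth note gets one count
The top number 2 means 2 eighth-note beats per measure
Total = 2 × 10 measures
= 20 eighth-note beats


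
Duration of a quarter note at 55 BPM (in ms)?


One quarter-note beat = 60000 / BPM = 60000 / 55 ms
Duration = 60000 / 55
= 1090.9 ms


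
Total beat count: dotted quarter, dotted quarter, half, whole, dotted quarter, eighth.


Reasoning:
Beat values:
  dotted quarter = 1.5 beats
  dotted quarter = 1.5 beats
  half = 2 beats
  whole = 4 beats
  dotted quarter = 1.5 beats
  eighth = 0.5 beats
Sum = 1.5 + 1.5 + 2 + 4 + 1.5 + 0.5
= 11 beats


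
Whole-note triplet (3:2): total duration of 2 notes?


Triplet: 3 notes occupy the space of 2 whole notes
Space = 2 × 4 = 8 beats
Each triplet note = 8 / 3 = 8/3 beats
2 notes = 2 × 8/3 = 16/3
= 16/3 beats


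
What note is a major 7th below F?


Working:
A 7th spans 7 letter names, so from F we land on G
A major 7th = 11 semitones below F
Spell G at that pitch: Gb
= Gb


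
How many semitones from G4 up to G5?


Absolute semitone position = octave×12 + chromatic position
G4: 4×12 + 7 = 55
G5: 5×12 + 7 = 67
Difference = 67 - 55 = 12
= 12 semitones


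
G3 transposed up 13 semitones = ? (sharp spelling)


Step by step:
G3: chromatic position 7 in octave 3 → absolute = 3×12 + 7 = 43
Transpose up 13: 43 + 13 = 56
56 = 4×12 + 8 → G# in octave 4
Result = G#4


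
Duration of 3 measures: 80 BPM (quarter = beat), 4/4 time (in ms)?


Quarter-note beat duration = 60000 / 80 ms
Beats per measure (4/4) = 4
One measure = 4 × 60000 / 80 = 240000 / 80 ms
3 measures = 3 × 240000 / 80 = 720000 / 80
= 9000.0 ms


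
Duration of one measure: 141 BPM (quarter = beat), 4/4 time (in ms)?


Reasoning:
Quarter-note beat duration = 60000 / 141 ms
Beats per measure (4/4) = 4
One measure = 4 × 60000 / 141 = 240000 / 141 ms
= 1702.1 ms


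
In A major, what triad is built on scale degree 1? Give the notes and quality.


Working:
A major scale: A B C# D E F# G#
Diatonic triad on degree 1 stacks scale notes 1, 3, 5: A C# E
A→C# = 4 semitones; A→E = 7 semitones → major triad
= A C# E (major)


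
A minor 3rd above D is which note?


Working:
A 3rd spans 3 letter names, so from D we land on F
A minor 3rd = 3 semitones above D
Spell F at that pitch: F
= F


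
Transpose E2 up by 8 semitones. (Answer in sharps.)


Step by step:
E2: chromatic position 4 in octave 2 → absolute = 2×12 + 4 = 28
Transpose up 8: 28 + 8 = 36
36 = 3×12 + 0 → C in octave 3
Result = C3


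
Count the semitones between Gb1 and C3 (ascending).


Reasoning:
Absolute semitone position = octave×12 + chromatic position
Gb1: 1×12 + 6 = 18
C3: 3×12 + 0 = 36
Difference = 36 - 18 = 18
= 18 semitones


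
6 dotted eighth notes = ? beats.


Let's work it out.
Base eighth note = 1/2 beats
Dot 1 adds half the previous value: +1/4
One dotted eighth = 1/2 + 1/4 = 3/4
6 of them = 6 × 3/4 = 9/2
= 9/2 beats


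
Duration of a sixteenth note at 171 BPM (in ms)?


Solution.
One quarter-note beat = 60000 / BPM = 60000 / 171 ms
Sixteenth note = 1/4 × quarter note
Duration = 1/4 × 60000 / 171 = 15000 / 171
= 87.7 ms


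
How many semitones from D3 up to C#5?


Absolute semitone position = octave×12 + chromatic position
D3: 3×12 + 2 = 38
C#5: 5×12 + 1 = 61
Difference = 61 - 38 = 23
= 23 semitones


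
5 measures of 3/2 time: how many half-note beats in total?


Working:
Time signature 3/2: the bottom number 2 means the half note gets one count
The top number 3 means 3 half-note beats per measure
Total = 3 × 5 measures
= 15 half-note beats


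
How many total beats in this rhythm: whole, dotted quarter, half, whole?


Reasoning:
Beat values:
  whole = 4 beats
  dotted quarter = 1.5 beats
  half = 2 beats
  whole = 4 beats
Sum = 4 + 1.5 + 2 + 4
= 11.5 beats


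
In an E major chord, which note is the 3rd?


Step by step:
Major triad = root + major 3rd (4 semitones) + perfect 5th (7 semitones)
A triad on E stacks thirds, so the chord tones use letter names E-G-B
Root: E
Major 3rd above E: G#
Perfect 5th above E: B
The 3rd = G#


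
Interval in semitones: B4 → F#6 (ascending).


Solution.
Absolute semitone position = octave×12 + chromatic position
B4: 4×12 + 11 = 59
F#6: 6×12 + 6 = 78
Difference = 78 - 59 = 19
= 19 semitones


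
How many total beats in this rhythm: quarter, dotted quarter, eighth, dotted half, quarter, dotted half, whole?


Working:
Beat values:
  quarter = 1 beat
  dotted quarter = 1.5 beats
  eighth = 0.5 beats
  dotted half = 3 beats
  quarter = 1 beat
  dotted half = 3 beats
  whole = 4 beats
Sum = 1 + 1.5 + 0.5 + 3 + 1 + 3 + 4
= 14 beats


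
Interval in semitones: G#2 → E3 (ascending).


Absolute semitone position = octave×12 + chromatic position
G#2: 2×12 + 8 = 32
E3: 3×12 + 4 = 40
Difference = 40 - 32 = 8
= 8 semitones


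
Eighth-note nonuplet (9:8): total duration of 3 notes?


Working:
Nonuplet: 9 notes occupy the space of 8 eighth notes
Space = 8 × 1/2 = 4 beats
Each nonuplet note = 4 / 9 = 4/9 beats
3 notes = 3 × 4/9 = 4/3
= 4/3 beats


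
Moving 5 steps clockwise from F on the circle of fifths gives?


Each clockwise step on the circle of fifths moves up a perfect 5th
From F: F → C → G → D → A → E
= E


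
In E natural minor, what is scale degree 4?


Natural minor scale pattern: W-H-W-W-H-W-W (2-1-2-2-1-2-2 semitones)
Starting from E:
  E + 2 semitones → F#
  F# + 1 semitone → G
  G + 2 semitones → A
  A + 2 semitones → B
  B + 1 semitone → C
  C + 2 semitones → D
  D + 2 semitones → E
Scale: E F# G A B C D
Degree 4 = A


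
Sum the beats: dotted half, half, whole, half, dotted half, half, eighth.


Let's work it out.
Beat values:
  dotted half = 3 beats
  half = 2 beats
  whole = 4 beats
  half = 2 beats
  dotted half = 3 beats
  half = 2 beats
  eighth = 0.5 beats
Sum = 3 + 2 + 4 + 2 + 3 + 2 + 0.5
= 16.5 beats


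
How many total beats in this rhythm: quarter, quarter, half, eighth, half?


Working:
Beat values:
  quarter = 1 beat
  quarter = 1 beat
  half = 2 beats
  eighth = 0.5 beats
  half = 2 beats
Sum = 1 + 1 + 2 + 0.5 + 2
= 6.5 beats


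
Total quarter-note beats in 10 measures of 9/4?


Reasoning:
Time signature 9/4: the bottom number 4 means the quarter note gets one count
The top number 9 means 9 quarter-note beats per measure
Total = 9 × 10 measures
= 90 quarter-note beats


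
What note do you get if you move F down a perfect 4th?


Reasoning:
perfect 4th: 4 letter names, 5 semitones
Letter: F - 3 → C
Pitch: F - 5 semitones, spelled as a C → C
= C


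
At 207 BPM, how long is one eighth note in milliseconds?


Step by step:
One quarter-note beat = 60000 / BPM = 60000 / 207 ms
Eighth note = 1/2 × quarter note
Duration = 1/2 × 60000 / 207 = 30000 / 207
= 144.9 ms


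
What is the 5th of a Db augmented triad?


Working:
Augmented triad = root + major 3rd (4 semitones) + augmented 5th (8 semitones)
A triad on Db stacks thirds, so the chord tones use letter names D-F-A
Root: Db
Major 3rd above Db: F
Augmented 5th above Db: A
The 5th = A


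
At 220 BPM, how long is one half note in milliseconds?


Step by step:
One quarter-note beat = 60000 / BPM = 60000 / 220 ms
Half note = 2 × quarter note
Duration = 2 × 60000 / 220 = 120000 / 220
= 545.5 ms


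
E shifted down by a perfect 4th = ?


Working:
perfect 4th: 4 letter names, 5 semitones
Letter: E - 3 → B
Pitch: E - 5 semitones, spelled as a B → B
= B


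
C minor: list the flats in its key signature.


Step by step:
Flat minor keys: A(0), D(1), G(2), C(3), F(4), Bb(5), Eb(6), Ab(7)
C minor has 3 flats
Order of flats: Bb Eb Ab Db Gb Cb Fb → first 3: Bb, Eb, Ab
= Bb, Eb, Ab


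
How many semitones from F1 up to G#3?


Working:
Absolute semitone position = octave×12 + chromatic position
F1: 1×12 + 5 = 17
G#3: 3×12 + 8 = 44
Difference = 44 - 17 = 27
= 27 semitones


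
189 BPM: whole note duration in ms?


Solution.
One quarter-note beat = 60000 / BPM = 60000 / 189 ms
Whole note = 4 × quarter note
Duration = 4 × 60000 / 189 = 240000 / 189
= 1269.8 ms


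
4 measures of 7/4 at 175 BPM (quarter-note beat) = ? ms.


Solution.
Quarter-note beat duration = 60000 / 175 ms
Beats per measure (7/4) = 7
One measure = 7 × 60000 / 175 = 420000 / 175 ms
4 measures = 4 × 420000 / 175 = 1680000 / 175
= 9600.0 ms


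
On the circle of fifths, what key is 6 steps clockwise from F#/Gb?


Solution.
Each clockwise step on the circle of fifths moves up a perfect 5th
From F#/Gb: F#/Gb → Db → Ab → Eb → Bb → F → C
= C


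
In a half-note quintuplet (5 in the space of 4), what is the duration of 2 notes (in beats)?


Quintuplet: 5 notes occupy the space of 4 half notes
Space = 4 × 2 = 8 beats
Each quintuplet note = 8 / 5 = 8/5 beats
2 notes = 2 × 8/5 = 16/5
= 16/5 beats


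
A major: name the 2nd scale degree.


Major scale pattern: W-W-H-W-W-W-H (2-2-1-2-2-2-1 semitones)
Starting from A:
  A + 2 semitones → B
  B + 2 semitones → C#
  C# + 1 semitone → D
  D + 2 semitones → E
  E + 2 semitones → F#
  F# + 2 semitones → G#
  G# + 1 semitone → A
Scale: A B C# D E F# G#
Degree 2 = B


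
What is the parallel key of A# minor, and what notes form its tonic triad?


Parallel keys share the same tonic but differ in mode
A# minor → parallel is A# major
Tonic triad of A# major = A# C## E#
= A# major; triad = A# C## E#


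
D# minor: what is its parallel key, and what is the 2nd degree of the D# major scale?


Parallel keys share the same tonic but differ in mode
D# minor → parallel is D# major
D# major scale: D# E# F## G# A# B# C##
= D# major; 2nd degree = E#


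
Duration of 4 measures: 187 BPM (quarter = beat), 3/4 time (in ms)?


Reasoning:
Quarter-note beat duration = 60000 / 187 ms
Beats per measure (3/4) = 3
One measure = 3 × 60000 / 187 = 180000 / 187 ms
4 measures = 4 × 180000 / 187 = 720000 / 187
= 3850.3 ms


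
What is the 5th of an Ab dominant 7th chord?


Reasoning:
Dominant 7th chord = root + major 3rd + perfect 5th + minor 7th
Seventh chords stack in thirds, so the letter names are A-C-E-G
Root: Ab
Major 3rd above Ab: C
Perfect 5th above Ab: Eb
Minor 7th above Ab: Gb
The 5th = Eb


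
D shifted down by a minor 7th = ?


minor 7th: 7 letter names, 10 semitones
Letter: D - 6 → E
Pitch: D - 10 semitones, spelled as an E → E
= E


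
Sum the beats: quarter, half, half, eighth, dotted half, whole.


Working:
Beat values:
  quarter = 1 beat
  half = 2 beats
  half = 2 beats
  eighth = 0.5 beats
  dotted half = 3 beats
  whole = 4 beats
Sum = 1 + 2 + 2 + 0.5 + 3 + 4
= 12.5 beats


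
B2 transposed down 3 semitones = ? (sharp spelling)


Let's work it out.
B2: chromatic position 11 in octave 2 → absolute = 2×12 + 11 = 35
Transpose down 3: 35 - 3 = 32
32 = 2×12 + 8 → G# in octave 2
Result = G#2


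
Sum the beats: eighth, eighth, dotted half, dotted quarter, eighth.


Beat values:
  eighth = 0.5 beats
  eighth = 0.5 beats
  dotted half = 3 beats
  dotted quarter = 1.5 beats
  eighth = 0.5 beats
Sum = 0.5 + 0.5 + 3 + 1.5 + 0.5
= 6 beats


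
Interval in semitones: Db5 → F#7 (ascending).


Absolute semitone position = octave×12 + chromatic position
Db5: 5×12 + 1 = 61
F#7: 7×12 + 6 = 90
Difference = 90 - 61 = 29
= 29 semitones


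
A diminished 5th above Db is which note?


A 5th spans 5 letter names, so from D we land on A
A diminished 5th = 6 semitones above Db
Spell A at that pitch: Abb
= Abb


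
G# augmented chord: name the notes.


Augmented triad = root + major 3rd (4 semitones) + augmented 5th (8 semitones)
A triad on G# stacks thirds, so the chord tones use letter names G-B-D
Root: G#
Major 3rd above G#: B#
Augmented 5th above G#: D##
Chord = G# B# D##


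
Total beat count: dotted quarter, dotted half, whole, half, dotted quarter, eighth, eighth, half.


Solution.
Beat values:
  dotted quarter = 1.5 beats
  dotted half = 3 beats
  whole = 4 beats
  half = 2 beats
  dotted quarter = 1.5 beats
  eighth = 0.5 beats
  eighth = 0.5 beats
  half = 2 beats
Sum = 1.5 + 3 + 4 + 2 + 1.5 + 0.5 + 0.5 + 2
= 15 beats


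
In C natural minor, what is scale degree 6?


Step by step:
Natural minor scale pattern: W-H-W-W-H-W-W (2-1-2-2-1-2-2 semitones)
Starting from C:
  C + 2 semitones → D
  D + 1 semitone → Eb
  Eb + 2 semitones → F
  F + 2 semitones → G
  G + 1 semitone → Ab
  Ab + 2 semitones → Bb
  Bb + 2 semitones → C
Scale: C D Eb F G Ab Bb
Degree 6 = Ab


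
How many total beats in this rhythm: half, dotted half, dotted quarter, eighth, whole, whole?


Working:
Beat values:
  half = 2 beats
  dotted half = 3 beats
  dotted quarter = 1.5 beats
  eighth = 0.5 beats
  whole = 4 beats
  whole = 4 beats
Sum = 2 + 3 + 1.5 + 0.5 + 4 + 4
= 15 beats


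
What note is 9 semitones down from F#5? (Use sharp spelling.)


Solution.
F#5: chromatic position 6 in octave 5 → absolute = 5×12 + 6 = 66
Transpose down 9: 66 - 9 = 57
57 = 4×12 + 9 → A in octave 4
Result = A4


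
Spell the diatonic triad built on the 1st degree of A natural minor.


Working:
A natural minor scale: A B C D E F G
Diatonic triad on degree 1 stacks scale notes 1, 3, 5: A C E
A→C = 3 semitones; A→E = 7 semitones → minor triad
= A C E (minor)


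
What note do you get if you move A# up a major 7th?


Let's work it out.
major 7th: 7 letter names, 11 semitones
Letter: A + 6 → G
Pitch: A# + 11 semitones, spelled as a G → G##
= G##


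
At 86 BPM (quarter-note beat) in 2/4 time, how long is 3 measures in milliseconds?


Let's work it out.
Quarter-note beat duration = 60000 / 86 ms
Beats per measure (2/4) = 2
One measure = 2 × 60000 / 86 = 120000 / 86 ms
3 measures = 3 × 120000 / 86 = 360000 / 86
= 4186.0 ms


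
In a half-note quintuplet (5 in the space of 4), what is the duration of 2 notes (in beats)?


Reasoning:
Quintuplet: 5 notes occupy the space of 4 half notes
Space = 4 × 2 = 8 beats
Each quintuplet note = 8 / 5 = 8/5 beats
2 notes = 2 × 8/5 = 16/5
= 16/5 beats


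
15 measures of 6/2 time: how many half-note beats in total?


Reasoning:
Time signature 6/2: the bottom number 2 means the half note gets one count
The top number 6 means 6 half-note beats per measure
Total = 6 × 15 measures
= 90 half-note beats


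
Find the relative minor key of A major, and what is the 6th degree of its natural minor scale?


Reasoning:
The relative minor shares the major's key signature and starts on its 6th degree
6th degree = a major 6th above the tonic; a major 6th above A is F#
→ relative minor of A major is F# minor
F# natural minor scale: F# G# A B C# D E
= F# minor; 6th degree = D


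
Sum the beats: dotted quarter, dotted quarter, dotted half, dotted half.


Let's work it out.
Beat values:
  dotted quarter = 1.5 beats
  dotted quarter = 1.5 beats
  dotted half = 3 beats
  dotted half = 3 beats
Sum = 1.5 + 1.5 + 3 + 3
= 9 beats


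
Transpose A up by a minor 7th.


Let's work it out.
minor 7th: 7 letter names, 10 semitones
Letter: A + 6 → G
Pitch: A + 10 semitones, spelled as a G → G
= G


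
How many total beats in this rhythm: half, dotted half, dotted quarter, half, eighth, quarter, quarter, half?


Beat values:
  half = 2 beats
  dotted half = 3 beats
  dotted quarter = 1.5 beats
  half = 2 beats
  eighth = 0.5 beats
  quarter = 1 beat
  quarter = 1 beat
  half = 2 beats
Sum = 2 + 3 + 1.5 + 2 + 0.5 + 1 + 1 + 2
= 13 beats


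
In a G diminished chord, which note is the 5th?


Working:
Diminished triad = root + minor 3rd (3 semitones) + diminished 5th (6 semitones)
A triad on G stacks thirds, so the chord tones use letter names G-B-D
Root: G
Minor 3rd above G: Bb
Diminished 5th above G: Db
The 5th = Db


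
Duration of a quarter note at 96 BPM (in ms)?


Reasoning:
One quarter-note beat = 60000 / BPM = 60000 / 96 ms
Duration = 60000 / 96
= 625.0 ms


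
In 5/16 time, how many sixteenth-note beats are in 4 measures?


Step by step:
Time signature 5/16: the bottom number 16 means the sixteenth note gets one count
The top number 5 means 5 sixteenth-note beats per measure
Total = 5 × 4 measures
= 20 sixteenth-note beats


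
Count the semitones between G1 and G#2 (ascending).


Absolute semitone position = octave×12 + chromatic position
G1: 1×12 + 7 = 19
G#2: 2×12 + 8 = 32
Difference = 32 - 19 = 13
= 13 semitones


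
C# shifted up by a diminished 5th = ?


Step by step:
diminished 5th: 5 letter names, 6 semitones
Letter: C + 4 → G
Pitch: C# + 6 semitones, spelled as a G → G
= G


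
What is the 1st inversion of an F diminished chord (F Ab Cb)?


Solution.
Root position: F Ab Cb
1st inversion: move root up an octave
Bass note: Ab
Notes (bottom to top) = Ab Cb F


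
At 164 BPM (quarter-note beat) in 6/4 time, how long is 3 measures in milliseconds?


Working:
Quarter-note beat duration = 60000 / 164 ms
Beats per measure (6/4) = 6
One measure = 6 × 60000 / 164 = 360000 / 164 ms
3 measures = 3 × 360000 / 164 = 1080000 / 164
= 6585.4 ms


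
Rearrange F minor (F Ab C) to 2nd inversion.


Working:
Root position: F Ab C
2nd inversion: move root and 3rd up an octave
Bass note: C
Notes (bottom to top) = C F Ab


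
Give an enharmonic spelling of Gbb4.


Let's work it out.
Enharmonic notes sound the same pitch but are spelled with different letter names
Gbb and F name the same pitch class
= F4


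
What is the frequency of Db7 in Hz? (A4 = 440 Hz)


f = 440 × 2^(n/12) where n = semitones from A4
Db7: 28 semitones from A4
f = 440 × 2^(28/12)
f = 2217.46 Hz


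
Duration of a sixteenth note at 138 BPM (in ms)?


One quarter-note beat = 60000 / BPM = 60000 / 138 ms
Sixteenth note = 1/4 × quarter note
Duration = 1/4 × 60000 / 138 = 15000 / 138
= 108.7 ms


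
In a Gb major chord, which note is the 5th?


Working:
Major triad = root + major 3rd (4 semitones) + perfect 5th (7 semitones)
A triad on Gb stacks thirds, so the chord tones use letter names G-B-D
Root: Gb
Major 3rd above Gb: Bb
Perfect 5th above Gb: Db
The 5th = Db


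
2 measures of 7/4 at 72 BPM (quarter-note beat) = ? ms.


Quarter-note beat duration = 60000 / 72 ms
Beats per measure (7/4) = 7
One measure = 7 × 60000 / 72 = 420000 / 72 ms
2 measures = 2 × 420000 / 72 = 840000 / 72
= 11666.7 ms


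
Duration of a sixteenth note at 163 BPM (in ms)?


Solution.
One quarter-note beat = 60000 / BPM = 60000 / 163 ms
Sixteenth note = 1/4 × quarter note
Duration = 1/4 × 60000 / 163 = 15000 / 163
= 92.0 ms


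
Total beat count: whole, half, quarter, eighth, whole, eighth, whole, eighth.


Step by step:
Beat values:
  whole = 4 beats
  half = 2 beats
  quarter = 1 beat
  eighth = 0.5 beats
  whole = 4 beats
  eighth = 0.5 beats
  whole = 4 beats
  eighth = 0.5 beats
Sum = 4 + 2 + 1 + 0.5 + 4 + 0.5 + 4 + 0.5
= 16.5 beats


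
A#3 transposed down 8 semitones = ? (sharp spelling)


Reasoning:
A#3: chromatic position 10 in octave 3 → absolute = 3×12 + 10 = 46
Transpose down 8: 46 - 8 = 38
38 = 3×12 + 2 → D in octave 3
Result = D3


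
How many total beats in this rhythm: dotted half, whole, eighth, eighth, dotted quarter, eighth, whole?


Step by step:
Beat values:
  dotted half = 3 beats
  whole = 4 beats
  eighth = 0.5 beats
  eighth = 0.5 beats
  dotted quarter = 1.5 beats
  eighth = 0.5 beats
  whole = 4 beats
Sum = 3 + 4 + 0.5 + 0.5 + 1.5 + 0.5 + 4
= 14 beats


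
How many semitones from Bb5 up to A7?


Working:
Absolute semitone position = octave×12 + chromatic position
Bb5: 5×12 + 10 = 70
A7: 7×12 + 9 = 93
Difference = 93 - 70 = 23
= 23 semitones


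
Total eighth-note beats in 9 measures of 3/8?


Time signature 3/8: the bottom number 8 means the eighth note gets one count
The top number 3 means 3 eighth-note beats per measure
Total = 3 × 9 measures
= 27 eighth-note beats


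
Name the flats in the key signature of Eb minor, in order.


Step by step:
Flat minor keys: A(0), D(1), G(2), C(3), F(4), Bb(5), Eb(6), Ab(7)
Eb minor has 6 flats
Order of flats: Bb Eb Ab Db Gb Cb Fb → first 6: Bb, Eb, Ab, Db, Gb, Cb
= Bb, Eb, Ab, Db, Gb, Cb


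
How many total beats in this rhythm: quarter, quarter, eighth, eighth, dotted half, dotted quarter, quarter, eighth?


Solution.
Beat values:
  quarter = 1 beat
  quarter = 1 beat
  eighth = 0.5 beats
  eighth = 0.5 beats
  dotted half = 3 beats
  dotted quarter = 1.5 beats
  quarter = 1 beat
  eighth = 0.5 beats
Sum = 1 + 1 + 0.5 + 0.5 + 3 + 1.5 + 1 + 0.5
= 9 beats


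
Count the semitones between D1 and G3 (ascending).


Reasoning:
Absolute semitone position = octave×12 + chromatic position
D1: 1×12 + 2 = 14
G3: 3×12 + 7 = 43
Difference = 43 - 14 = 29
= 29 semitones


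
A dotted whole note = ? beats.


Base whole note = 4 beats
Dot 1 adds half the previous value: +2
One dotted whole = 4 + 2 = 6
= 6 beats


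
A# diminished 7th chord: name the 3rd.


Diminished 7th chord = root + minor 3rd + diminished 5th + diminished 7th
Seventh chords stack in thirds, so the letter names are A-C-E-G
Root: A#
Minor 3rd above A#: C#
Diminished 5th above A#: E
Diminished 7th above A#: G
The 3rd = C#


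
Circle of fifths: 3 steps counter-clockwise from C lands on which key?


Each counter-clockwise step moves down a perfect 5th (= up a perfect 4th)
From C: C → F → Bb → Eb
= Eb


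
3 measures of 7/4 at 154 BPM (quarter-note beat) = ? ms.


Quarter-note beat duration = 60000 / 154 ms
Beats per measure (7/4) = 7
One measure = 7 × 60000 / 154 = 420000 / 154 ms
3 measures = 3 × 420000 / 154 = 1260000 / 154
= 8181.8 ms


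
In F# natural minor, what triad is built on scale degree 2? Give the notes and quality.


Step by step:
F# natural minor scale: F# G# A B C# D E
Diatonic triad on degree 2 stacks scale notes 2, 4, 6: G# B D
G#→B = 3 semitones; G#→D = 6 semitones → diminished triad
= G# B D (diminished)


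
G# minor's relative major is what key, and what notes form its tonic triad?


The relative major shares the key signature and is a minor 3rd above the minor tonic
A minor 3rd above G# is B
→ relative major of G# minor is B major
Tonic triad of B major = root + major 3rd + perfect 5th = B D# F#
= B major; triad = B D# F#


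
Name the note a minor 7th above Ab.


Reasoning:
A 7th spans 7 letter names, so from A we land on G
A minor 7th = 10 semitones above Ab
Spell G at that pitch: Gb
= Gb


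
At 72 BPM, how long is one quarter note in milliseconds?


Reasoning:
One quarter-note beat = 60000 / BPM = 60000 / 72 ms
Duration = 60000 / 72
= 833.3 ms


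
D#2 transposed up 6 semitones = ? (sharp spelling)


Solution.
D#2: chromatic position 3 in octave 2 → absolute = 2×12 + 3 = 27
Transpose up 6: 27 + 6 = 33
33 = 2×12 + 9 → A in octave 2
Result = A2


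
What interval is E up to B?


Letter names: E → B spans 5 letter names → a 5th
Semitones: E → B = 7 half-steps
A 5th of 7 semitones is a perfect 5th
= perfect 5th


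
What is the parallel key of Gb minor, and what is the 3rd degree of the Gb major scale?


Solution.
Parallel keys share the same tonic but differ in mode
Gb minor → parallel is Gb major
Gb major scale: Gb Ab Bb Cb Db Eb F
= Gb major; 3rd degree = Bb


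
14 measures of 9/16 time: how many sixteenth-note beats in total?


Solution.
Time signature 9/16: the bottom number 16 means the sixteenth note gets one count
The top number 9 means 9 sixteenth-note beats per measure
Total = 9 × 14 measures
= 126 sixteenth-note beats


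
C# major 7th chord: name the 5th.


Solution.
Major 7th chord = root + major 3rd + perfect 5th + major 7th
Seventh chords stack in thirds, so the letter names are C-E-G-B
Root: C#
Major 3rd above C#: E#
Perfect 5th above C#: G#
Major 7th above C#: B#
The 5th = G#


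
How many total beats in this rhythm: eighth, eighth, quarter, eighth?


Let's work it out.
Beat values:
  eighth = 0.5 beats
  eighth = 0.5 beats
  quarter = 1 beat
  eighth = 0.5 beats
Sum = 0.5 + 0.5 + 1 + 0.5
= 2.5 beats


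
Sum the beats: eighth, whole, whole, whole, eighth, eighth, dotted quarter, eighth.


Step by step:
Beat values:
  eighth = 0.5 beats
  whole = 4 beats
  whole = 4 beats
  whole = 4 beats
  eighth = 0.5 beats
  eighth = 0.5 beats
  dotted quarter = 1.5 beats
  eighth = 0.5 beats
Sum = 0.5 + 4 + 4 + 4 + 0.5 + 0.5 + 1.5 + 0.5
= 15.5 beats


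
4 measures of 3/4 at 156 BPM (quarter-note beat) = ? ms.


Reasoning:
Quarter-note beat duration = 60000 / 156 ms
Beats per measure (3/4) = 3
One measure = 3 × 60000 / 156 = 180000 / 156 ms
4 measures = 4 × 180000 / 156 = 720000 / 156
= 4615.4 ms


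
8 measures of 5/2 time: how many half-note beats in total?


Solution.
Time signature 5/2: the bottom number 2 means the half note gets one count
The top number 5 means 5 half-note beats per measure
Total = 5 × 8 measures
= 40 half-note beats


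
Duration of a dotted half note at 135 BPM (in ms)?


Let's work it out.
One quarter-note beat = 60000 / BPM = 60000 / 135 ms
Dotted half note = 3 × quarter note
Duration = 3 × 60000 / 135 = 180000 / 135
= 1333.3 ms


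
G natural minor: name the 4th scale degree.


Working:
Natural minor scale pattern: W-H-W-W-H-W-W (2-1-2-2-1-2-2 semitones)
Starting from G:
  G + 2 semitones → A
  A + 1 semitone → Bb
  Bb + 2 semitones → C
  C + 2 semitones → D
  D + 1 semitone → Eb
  Eb + 2 semitones → F
  F + 2 semitones → G
Scale: G A Bb C D Eb F
Degree 4 = C


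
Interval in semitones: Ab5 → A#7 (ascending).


Absolute semitone position = octave×12 + chromatic position
Ab5: 5×12 + 8 = 68
A#7: 7×12 + 10 = 94
Difference = 94 - 68 = 26
= 26 semitones


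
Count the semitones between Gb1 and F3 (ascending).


Absolute semitone position = octave×12 + chromatic position
Gb1: 1×12 + 6 = 18
F3: 3×12 + 5 = 41
Difference = 41 - 18 = 23
= 23 semitones


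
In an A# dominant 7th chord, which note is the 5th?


Dominant 7th chord = root + major 3rd + perfect 5th + minor 7th
Seventh chords stack in thirds, so the letter names are A-C-E-G
Root: A#
Major 3rd above A#: C##
Perfect 5th above A#: E#
Minor 7th above A#: G#
The 5th = E#


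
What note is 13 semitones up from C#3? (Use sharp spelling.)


Step by step:
C#3: chromatic position 1 in octave 3 → absolute = 3×12 + 1 = 37
Transpose up 13: 37 + 13 = 50
50 = 4×12 + 2 → D in octave 4
Result = D4


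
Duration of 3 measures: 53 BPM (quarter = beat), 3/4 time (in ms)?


Quarter-note beat duration = 60000 / 53 ms
Beats per measure (3/4) = 3
One measure = 3 × 60000 / 53 = 180000 / 53 ms
3 measures = 3 × 180000 / 53 = 540000 / 53
= 10188.7 ms


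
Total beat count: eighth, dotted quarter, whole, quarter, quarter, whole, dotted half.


Solution.
Beat values:
  eighth = 0.5 beats
  dotted quarter = 1.5 beats
  whole = 4 beats
  quarter = 1 beat
  quarter = 1 beat
  whole = 4 beats
  dotted half = 3 beats
Sum = 0.5 + 1.5 + 4 + 1 + 1 + 4 + 3
= 15 beats


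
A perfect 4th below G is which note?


Solution.
A 4th spans 4 letter names, so from G we land on D
A perfect 4th = 5 semitones below G
Spell D at that pitch: D
= D


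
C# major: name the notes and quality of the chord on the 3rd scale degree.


Working:
C# major scale: C# D# E# F# G# A# B#
Diatonic triad on degree 3 stacks scale notes 3, 5, 7: E# G# B#
E#→G# = 3 semitones; E#→B# = 7 semitones → minor triad
= E# G# B# (minor)


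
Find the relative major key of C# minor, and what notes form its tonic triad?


Reasoning:
The relative major shares the key signature and is a minor 3rd above the minor tonic
A minor 3rd above C# is E
→ relative major of C# minor is E major
Tonic triad of E major = root + major 3rd + perfect 5th = E G# B
= E major; triad = E G# B


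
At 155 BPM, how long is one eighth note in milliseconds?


Let's work it out.
One quarter-note beat = 60000 / BPM = 60000 / 155 ms
Eighth note = 1/2 × quarter note
Duration = 1/2 × 60000 / 155 = 30000 / 155
= 193.5 ms


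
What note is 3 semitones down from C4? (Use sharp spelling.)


C4: chromatic position 0 in octave 4 → absolute = 4×12 + 0 = 48
Transpose down 3: 48 - 3 = 45
45 = 3×12 + 9 → A in octave 3
Result = A3


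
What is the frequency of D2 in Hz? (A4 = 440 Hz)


Step by step:
f = 440 × 2^(n/12) where n = semitones from A4
D2: -31 semitones from A4
f = 440 × 2^(-31/12)
f = 73.42 Hz


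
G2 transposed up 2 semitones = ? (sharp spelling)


Working:
G2: chromatic position 7 in octave 2 → absolute = 2×12 + 7 = 31
Transpose up 2: 31 + 2 = 33
33 = 2×12 + 9 → A in octave 2
Result = A2


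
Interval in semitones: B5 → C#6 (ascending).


Working:
Absolute semitone position = octave×12 + chromatic position
B5: 5×12 + 11 = 71
C#6: 6×12 + 1 = 73
Difference = 73 - 71 = 2
= 2 semitones


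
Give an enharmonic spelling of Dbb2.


Reasoning:
Enharmonic notes sound the same pitch but are spelled with different letter names
Dbb and C name the same pitch class
= C2


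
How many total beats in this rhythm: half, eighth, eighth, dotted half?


Working:
Beat values:
  half = 2 beats
  eighth = 0.5 beats
  eighth = 0.5 beats
  dotted half = 3 beats
Sum = 2 + 0.5 + 0.5 + 3
= 6 beats


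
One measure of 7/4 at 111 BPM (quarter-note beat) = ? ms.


Quarter-note beat duration = 60000 / 111 ms
Beats per measure (7/4) = 7
One measure = 7 × 60000 / 111 = 420000 / 111 ms
= 3783.8 ms


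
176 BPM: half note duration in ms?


Step by step:
One quarter-note beat = 60000 / BPM = 60000 / 176 ms
Half note = 2 × quarter note
Duration = 2 × 60000 / 176 = 120000 / 176
= 681.8 ms


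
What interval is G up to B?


Letter names: G → B spans 3 letter names → a 3rd
Semitones: G → B = 4 half-steps
A 3rd of 4 semitones is a major 3rd
= major 3rd


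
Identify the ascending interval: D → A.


Solution.
Letter names: D → A spans 5 letter names → a 5th
Semitones: D → A = 7 half-steps
A 5th of 7 semitones is a perfect 5th
= perfect 5th


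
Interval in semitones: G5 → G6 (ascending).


Let's work it out.
Absolute semitone position = octave×12 + chromatic position
G5: 5×12 + 7 = 67
G6: 6×12 + 7 = 79
Difference = 79 - 67 = 12
= 12 semitones


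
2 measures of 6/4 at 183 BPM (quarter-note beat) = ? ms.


Step by step:
Quarter-note beat duration = 60000 / 183 ms
Beats per measure (6/4) = 6
One measure = 6 × 60000 / 183 = 360000 / 183 ms
2 measures = 2 × 360000 / 183 = 720000 / 183
= 3934.4 ms


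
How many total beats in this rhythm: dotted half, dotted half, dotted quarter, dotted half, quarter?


Reasoning:
Beat values:
  dotted half = 3 beats
  dotted half = 3 beats
  dotted quarter = 1.5 beats
  dotted half = 3 beats
  quarter = 1 beat
Sum = 3 + 3 + 1.5 + 3 + 1
= 11.5 beats


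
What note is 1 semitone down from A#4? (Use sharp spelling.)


Reasoning:
A#4: chromatic position 10 in octave 4 → absolute = 4×12 + 10 = 58
Transpose down 1: 58 - 1 = 57
57 = 4×12 + 9 → A in octave 4
Result = A4


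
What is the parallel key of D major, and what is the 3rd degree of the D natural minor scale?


Working:
Parallel keys share the same tonic but differ in mode
D major → parallel is D minor
D natural minor scale: D E F G A Bb C
= D minor; 3rd degree = F


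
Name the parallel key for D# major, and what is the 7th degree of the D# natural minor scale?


Parallel keys share the same tonic but differ in mode
D# major → parallel is D# minor
D# natural minor scale: D# E# F# G# A# B C#
= D# minor; 7th degree = C#


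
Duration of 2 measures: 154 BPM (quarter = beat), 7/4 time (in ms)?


Working:
Quarter-note beat duration = 60000 / 154 ms
Beats per measure (7/4) = 7
One measure = 7 × 60000 / 154 = 420000 / 154 ms
2 measures = 2 × 420000 / 154 = 840000 / 154
= 5454.5 ms


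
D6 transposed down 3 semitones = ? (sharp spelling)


Reasoning:
D6: chromatic position 2 in octave 6 → absolute = 6×12 + 2 = 74
Transpose down 3: 74 - 3 = 71
71 = 5×12 + 11 → B in octave 5
Result = B5


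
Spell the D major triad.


Step by step:
Major triad = root + major 3rd (4 semitones) + perfect 5th (7 semitones)
A triad on D stacks thirds, so the chord tones use letter names D-F-A
Root: D
Major 3rd above D: F#
Perfect 5th above D: A
Chord = D F# A


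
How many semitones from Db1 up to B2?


Absolute semitone position = octave×12 + chromatic position
Db1: 1×12 + 1 = 13
B2: 2×12 + 11 = 35
Difference = 35 - 13 = 22
= 22 semitones


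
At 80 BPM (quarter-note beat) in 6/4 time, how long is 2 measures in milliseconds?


Quarter-note beat duration = 60000 / 80 ms
Beats per measure (6/4) = 6
One measure = 6 × 60000 / 80 = 360000 / 80 ms
2 measures = 2 × 360000 / 80 = 720000 / 80
= 9000.0 ms


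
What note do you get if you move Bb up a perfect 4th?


perfect 4th: 4 letter names, 5 semitones
Letter: B + 3 → E
Pitch: Bb + 5 semitones, spelled as an E → Eb
= Eb


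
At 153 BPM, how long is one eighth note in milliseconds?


Step by step:
One quarter-note beat = 60000 / BPM = 60000 / 153 ms
Eighth note = 1/2 × quarter note
Duration = 1/2 × 60000 / 153 = 30000 / 153
= 196.1 ms


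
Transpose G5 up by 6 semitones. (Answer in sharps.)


Solution.
G5: chromatic position 7 in octave 5 → absolute = 5×12 + 7 = 67
Transpose up 6: 67 + 6 = 73
73 = 6×12 + 1 → C# in octave 6
Result = C#6


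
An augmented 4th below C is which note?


Reasoning:
A 4th spans 4 letter names, so from C we land on G
An augmented 4th = 6 semitones below C
Spell G at that pitch: Gb
= Gb


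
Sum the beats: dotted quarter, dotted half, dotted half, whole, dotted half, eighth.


Beat values:
  dotted quarter = 1.5 beats
  dotted half = 3 beats
  dotted half = 3 beats
  whole = 4 beats
  dotted half = 3 beats
  eighth = 0.5 beats
Sum = 1.5 + 3 + 3 + 4 + 3 + 0.5
= 15 beats


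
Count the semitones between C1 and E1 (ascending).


Step by step:
Absolute semitone position = octave×12 + chromatic position
C1: 1×12 + 0 = 12
E1: 1×12 + 4 = 16
Difference = 16 - 12 = 4
= 4 semitones


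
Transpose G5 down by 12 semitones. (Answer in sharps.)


Solution.
G5: chromatic position 7 in octave 5 → absolute = 5×12 + 7 = 67
Transpose down 12: 67 - 12 = 55
55 = 4×12 + 7 → G in octave 4
Result = G4


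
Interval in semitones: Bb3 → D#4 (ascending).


Absolute semitone position = octave×12 + chromatic position
Bb3: 3×12 + 10 = 46
D#4: 4×12 + 3 = 51
Difference = 51 - 46 = 5
= 5 semitones


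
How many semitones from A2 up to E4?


Let's work it out.
Absolute semitone position = octave×12 + chromatic position
A2: 2×12 + 9 = 33
E4: 4×12 + 4 = 52
Difference = 52 - 33 = 19
= 19 semitones


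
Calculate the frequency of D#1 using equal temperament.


f = 440 × 2^(n/12) where n = semitones from A4
D#1: -42 semitones from A4
f = 440 × 2^(-42/12)
f = 38.89 Hz


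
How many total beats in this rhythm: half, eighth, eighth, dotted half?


Working:
Beat values:
  half = 2 beats
  eighth = 0.5 beats
  eighth = 0.5 beats
  dotted half = 3 beats
Sum = 2 + 0.5 + 0.5 + 3
= 6 beats


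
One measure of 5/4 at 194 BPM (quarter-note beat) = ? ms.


Quarter-note beat duration = 60000 / 194 ms
Beats per measure (5/4) = 5
One measure = 5 × 60000 / 194 = 300000 / 194 ms
= 1546.4 ms


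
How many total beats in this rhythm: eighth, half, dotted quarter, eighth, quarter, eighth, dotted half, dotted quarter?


Solution.
Beat values:
  eighth = 0.5 beats
  half = 2 beats
  dotted quarter = 1.5 beats
  eighth = 0.5 beats
  quarter = 1 beat
  eighth = 0.5 beats
  dotted half = 3 beats
  dotted quarter = 1.5 beats
Sum = 0.5 + 2 + 1.5 + 0.5 + 1 + 0.5 + 3 + 1.5
= 10.5 beats


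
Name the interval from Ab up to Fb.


Letter names: A → F spans 6 letter names → a 6th
Semitones: Ab → Fb = 8 half-steps
A 6th of 8 semitones is a minor 6th
= minor 6th


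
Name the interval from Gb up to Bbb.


Letter names: G → B spans 3 letter names → a 3rd
Semitones: Gb → Bbb = 3 half-steps
A 3rd of 3 semitones is a minor 3rd
= minor 3rd


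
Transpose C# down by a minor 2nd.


Let's work it out.
minor 2nd: 2 letter names, 1 semitones
Letter: C - 1 → B
Pitch: C# - 1 semitones, spelled as a B → B#
= B#


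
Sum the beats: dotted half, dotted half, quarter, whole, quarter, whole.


Reasoning:
Beat values:
  dotted half = 3 beats
  dotted half = 3 beats
  quarter = 1 beat
  whole = 4 beats
  quarter = 1 beat
  whole = 4 beats
Sum = 3 + 3 + 1 + 4 + 1 + 4
= 16 beats


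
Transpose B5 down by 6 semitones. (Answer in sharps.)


Let's work it out.
B5: chromatic position 11 in octave 5 → absolute = 5×12 + 11 = 71
Transpose down 6: 71 - 6 = 65
65 = 5×12 + 5 → F in octave 5
Result = F5


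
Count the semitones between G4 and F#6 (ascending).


Let's work it out.
Absolute semitone position = octave×12 + chromatic position
G4: 4×12 + 7 = 55
F#6: 6×12 + 6 = 78
Difference = 78 - 55 = 23
= 23 semitones


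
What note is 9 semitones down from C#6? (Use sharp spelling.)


Let's work it out.
C#6: chromatic position 1 in octave 6 → absolute = 6×12 + 1 = 73
Transpose down 9: 73 - 9 = 64
64 = 5×12 + 4 → E in octave 5
Result = E5


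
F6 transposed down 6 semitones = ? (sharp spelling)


F6: chromatic position 5 in octave 6 → absolute = 6×12 + 5 = 77
Transpose down 6: 77 - 6 = 71
71 = 5×12 + 11 → B in octave 5
Result = B5


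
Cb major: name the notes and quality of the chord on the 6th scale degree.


Let's work it out.
Cb major scale: Cb Db Eb Fb Gb Ab Bb
Diatonic triad on degree 6 stacks scale notes 6, 1, 3: Ab Cb Eb
Ab→Cb = 3 semitones; Ab→Eb = 7 semitones → minor triad
= Ab Cb Eb (minor)


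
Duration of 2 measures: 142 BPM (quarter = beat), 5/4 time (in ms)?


Solution.
Quarter-note beat duration = 60000 / 142 ms
Beats per measure (5/4) = 5
One measure = 5 × 60000 / 142 = 300000 / 142 ms
2 measures = 2 × 300000 / 142 = 600000 / 142
= 4225.4 ms


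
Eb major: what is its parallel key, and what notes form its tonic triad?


Let's work it out.
Parallel keys share the same tonic but differ in mode
Eb major → parallel is Eb minor
Tonic triad of Eb minor = Eb Gb Bb
= Eb minor; triad = Eb Gb Bb


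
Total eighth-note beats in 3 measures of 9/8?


Reasoning:
Time signature 9/8: the bottom number 8 means the eighth note gets one count
The top number 9 means 9 eighth-note beats per measure
Total = 9 × 3 measures
= 27 eighth-note beats


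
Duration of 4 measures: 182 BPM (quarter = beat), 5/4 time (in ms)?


Step by step:
Quarter-note beat duration = 60000 / 182 ms
Beats per measure (5/4) = 5
One measure = 5 × 60000 / 182 = 300000 / 182 ms
4 measures = 4 × 300000 / 182 = 1200000 / 182
= 6593.4 ms


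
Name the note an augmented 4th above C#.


Working:
A 4th spans 4 letter names, so from C we land on F
An augmented 4th = 6 semitones above C#
Spell F at that pitch: F##
= F##


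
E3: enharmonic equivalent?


Step by step:
Enharmonic notes sound the same pitch but are spelled with different letter names
E and D## name the same pitch class
= D##3


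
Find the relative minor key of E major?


The relative minor shares the major's key signature and starts on its 6th degree
6th degree = a major 6th above the tonic; a major 6th above E is C#
→ relative minor of E major is C# minor
= C# minor


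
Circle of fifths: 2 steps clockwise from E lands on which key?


Let's work it out.
Each clockwise step on the circle of fifths moves up a perfect 5th
From E: E → B → F#/Gb
= F#/Gb
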